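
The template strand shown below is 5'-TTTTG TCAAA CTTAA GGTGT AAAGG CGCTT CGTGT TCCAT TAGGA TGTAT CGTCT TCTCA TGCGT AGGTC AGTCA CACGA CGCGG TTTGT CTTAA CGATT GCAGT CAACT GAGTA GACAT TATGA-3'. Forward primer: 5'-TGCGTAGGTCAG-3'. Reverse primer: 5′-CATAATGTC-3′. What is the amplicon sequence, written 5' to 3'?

Forward primer TGCGTAGGTCAG is found on the top strand at positions 61–72.
Taking the reverse complement of CATAATGTC gives GACATTATG, found at positions 116–124 on the template; the primer anneals here to the top strand with its 3' end pointing upstream.
The product is the template from position 61 through 124 (64 bp).

5'-TGCGTAGGTCAGTCACACGACGCGGTTTGTCTTAACGATTGCAGTCAACTGAGTAGACATTATG-3'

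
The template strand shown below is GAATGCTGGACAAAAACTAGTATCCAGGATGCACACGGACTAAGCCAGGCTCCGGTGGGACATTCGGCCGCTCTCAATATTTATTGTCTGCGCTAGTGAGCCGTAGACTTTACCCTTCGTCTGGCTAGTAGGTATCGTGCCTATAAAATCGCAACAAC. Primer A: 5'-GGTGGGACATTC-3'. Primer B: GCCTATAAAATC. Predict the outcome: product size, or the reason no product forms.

Primer A (GGTGGGACATTC) matches the top strand at positions 54–65 (3' end points downstream).
Primer B (GCCTATAAAATC) also matches the top strand directly, at positions 139–150 — its reverse complement GATTTTATAGGC is not present.
Both primers anneal to the bottom strand with 3' ends pointing the same way, so neither can prime synthesis back toward the other.

No product — both primers anneal to the same strand and extend in the same direction.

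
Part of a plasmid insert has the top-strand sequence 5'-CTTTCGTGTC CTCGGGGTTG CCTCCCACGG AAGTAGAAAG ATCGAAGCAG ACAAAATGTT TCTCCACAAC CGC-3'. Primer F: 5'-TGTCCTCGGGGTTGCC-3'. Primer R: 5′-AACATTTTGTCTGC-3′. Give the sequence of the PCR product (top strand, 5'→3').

5'-TGTCCTCGGGGTTGCCTCCCACGGAAGTAGAAAGATCGAAGCAGACAAAATGTT-3'

Forward primer TGTCCTCGGGGTTGCC is found on the top strand at positions 7–22.
The reverse primer's reverse complement is GCAGACAAAATGTT, which matches the template at positions 47–60.
The product is the template from position 7 through 60 (54 bp).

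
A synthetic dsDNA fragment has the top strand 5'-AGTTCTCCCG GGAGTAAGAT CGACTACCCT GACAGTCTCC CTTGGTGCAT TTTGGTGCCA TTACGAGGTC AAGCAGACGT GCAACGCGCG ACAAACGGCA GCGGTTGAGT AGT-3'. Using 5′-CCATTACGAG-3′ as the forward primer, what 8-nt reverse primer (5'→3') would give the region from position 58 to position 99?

5'-GCCGTTTG-3'

The product's 3' end on the top strand is position 99.
The reverse primer anneals to the top strand over positions 92–99, i.e. to CAAACGGC.
Its sequence written 5'→3' is the reverse complement: GCCGTTTG.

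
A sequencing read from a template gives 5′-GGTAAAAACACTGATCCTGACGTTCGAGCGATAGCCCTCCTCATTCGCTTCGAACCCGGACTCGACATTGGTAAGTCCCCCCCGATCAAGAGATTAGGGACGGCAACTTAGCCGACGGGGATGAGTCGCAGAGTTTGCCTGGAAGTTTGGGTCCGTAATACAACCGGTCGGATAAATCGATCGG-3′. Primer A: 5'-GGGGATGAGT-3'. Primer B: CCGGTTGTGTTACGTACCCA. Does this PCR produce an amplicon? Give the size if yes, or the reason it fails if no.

No product — primer B has no binding site in the template.

Primer B (CCGGTTGTGTTACGTACCCA) does not match the top strand, and its reverse complement TGGGTACGTAACACAACCGG does not match either.
With no annealing site for primer B, no amplification occurs.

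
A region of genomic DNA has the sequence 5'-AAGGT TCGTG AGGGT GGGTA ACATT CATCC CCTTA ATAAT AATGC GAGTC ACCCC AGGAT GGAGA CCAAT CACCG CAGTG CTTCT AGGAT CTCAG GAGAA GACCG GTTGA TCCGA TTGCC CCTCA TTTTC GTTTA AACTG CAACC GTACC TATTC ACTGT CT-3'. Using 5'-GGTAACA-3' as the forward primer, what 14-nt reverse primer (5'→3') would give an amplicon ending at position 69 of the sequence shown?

The forward primer binds at positions 17–23; the product's 3' end on the top strand is position 69.
The reverse primer anneals to the top strand over positions 56–69, i.e. to AGGATGGAGACCAA.
Its sequence written 5'→3' is the reverse complement: TTGGTCTCCATCCT.

5'-TTGGTCTCCATCCT-3'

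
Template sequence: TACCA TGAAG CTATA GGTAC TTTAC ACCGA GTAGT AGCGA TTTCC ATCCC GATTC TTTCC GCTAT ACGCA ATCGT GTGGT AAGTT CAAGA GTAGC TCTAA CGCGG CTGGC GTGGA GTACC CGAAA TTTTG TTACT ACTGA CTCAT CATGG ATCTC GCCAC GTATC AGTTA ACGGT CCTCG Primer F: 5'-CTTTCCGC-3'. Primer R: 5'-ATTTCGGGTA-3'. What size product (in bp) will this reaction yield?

Scanning the template, CTTTCCGC occurs at positions 55–62; this primer anneals to the bottom strand there with its 3' end pointing downstream.
Reverse complement of the reverse primer: TACCCGAAAT. This occurs on the top strand at positions 117–126.
Amplicon spans positions 55–126: 72 bp.

72 bp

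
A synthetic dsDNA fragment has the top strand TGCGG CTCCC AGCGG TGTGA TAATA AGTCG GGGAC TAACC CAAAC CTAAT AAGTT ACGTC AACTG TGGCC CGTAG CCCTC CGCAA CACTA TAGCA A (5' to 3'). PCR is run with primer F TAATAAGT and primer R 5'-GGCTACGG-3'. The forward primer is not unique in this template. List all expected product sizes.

The forward primer TAATAAGT matches the top strand at positions 21–28, 47–54.
The reverse primer's reverse complement is CCGTAGCC, matching at positions 70–77.
Each forward site pairs with the reverse site to give a product ending at position 77: sizes 57, 31 bp.

57 bp, 31 bp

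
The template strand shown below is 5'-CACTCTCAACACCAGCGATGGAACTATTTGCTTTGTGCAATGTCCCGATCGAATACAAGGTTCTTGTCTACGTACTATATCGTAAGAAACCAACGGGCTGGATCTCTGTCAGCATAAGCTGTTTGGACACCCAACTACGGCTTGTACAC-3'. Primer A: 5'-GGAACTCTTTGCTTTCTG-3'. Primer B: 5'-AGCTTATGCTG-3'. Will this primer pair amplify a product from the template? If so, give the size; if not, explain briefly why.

No product — primer A has no binding site in the template.

Primer A (GGAACTCTTTGCTTTCTG) does not match the top strand, and its reverse complement CAGAAAGCAAAGAGTTCC does not match either.
With no annealing site for primer A, no amplification occurs.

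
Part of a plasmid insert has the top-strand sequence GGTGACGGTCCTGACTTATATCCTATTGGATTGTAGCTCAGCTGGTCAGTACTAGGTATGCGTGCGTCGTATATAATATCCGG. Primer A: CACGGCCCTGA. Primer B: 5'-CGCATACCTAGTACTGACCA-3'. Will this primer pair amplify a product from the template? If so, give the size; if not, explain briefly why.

Primer A (CACGGCCCTGA) does not match the top strand, and its reverse complement TCAGGGCCGTG does not match either.
With no annealing site for primer A, no amplification occurs.

No product — primer A has no binding site in the template.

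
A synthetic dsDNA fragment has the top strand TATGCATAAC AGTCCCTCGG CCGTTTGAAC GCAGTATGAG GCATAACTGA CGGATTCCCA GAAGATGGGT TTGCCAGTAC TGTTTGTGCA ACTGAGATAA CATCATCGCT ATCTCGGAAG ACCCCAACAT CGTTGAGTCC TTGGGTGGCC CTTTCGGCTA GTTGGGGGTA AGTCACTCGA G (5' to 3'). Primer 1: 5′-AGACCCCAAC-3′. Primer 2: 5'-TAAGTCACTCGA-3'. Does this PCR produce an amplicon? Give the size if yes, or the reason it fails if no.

Primer 1 (AGACCCCAAC) matches the top strand at positions 119–128 (3' end points downstream).
Primer 2 (TAAGTCACTCGA) also matches the top strand directly, at positions 169–180 — its reverse complement TCGAGTGACTTA is not present.
Both primers anneal to the bottom strand with 3' ends pointing the same way, so neither can prime synthesis back toward the other.

No product — both primers anneal to the same strand and extend in the same direction.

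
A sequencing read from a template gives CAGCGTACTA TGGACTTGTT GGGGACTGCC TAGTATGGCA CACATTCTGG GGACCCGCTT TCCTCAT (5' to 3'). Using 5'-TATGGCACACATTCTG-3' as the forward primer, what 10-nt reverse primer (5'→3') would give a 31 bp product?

5'-AGGAAAGCGG-3'

The forward primer binds at positions 34–49, so a 31 bp product ends at position 34 + 31 − 1 = 64.
The reverse primer anneals to the top strand over positions 55–64, i.e. to CCGCTTTCCT.
Its sequence written 5'→3' is the reverse complement: AGGAAAGCGG.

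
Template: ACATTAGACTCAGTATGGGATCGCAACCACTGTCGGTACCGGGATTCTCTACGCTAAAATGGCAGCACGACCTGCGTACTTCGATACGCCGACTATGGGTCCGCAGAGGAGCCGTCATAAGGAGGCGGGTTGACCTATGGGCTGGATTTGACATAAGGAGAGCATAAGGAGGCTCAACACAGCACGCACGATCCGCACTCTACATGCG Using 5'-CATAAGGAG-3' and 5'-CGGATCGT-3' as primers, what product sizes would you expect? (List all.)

The forward primer CATAAGGAG matches the top strand at positions 116–124, 152–160, 163–171.
The reverse primer's reverse complement is ACGATCCG, matching at positions 188–195.
Each forward site pairs with the reverse site to give a product ending at position 195: sizes 80, 44, 33 bp.

80 bp, 44 bp, 33 bp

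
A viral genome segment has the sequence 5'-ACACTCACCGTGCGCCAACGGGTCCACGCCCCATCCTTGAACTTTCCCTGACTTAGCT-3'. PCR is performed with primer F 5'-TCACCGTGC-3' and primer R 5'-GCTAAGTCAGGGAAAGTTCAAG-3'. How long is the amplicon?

53 bp

Forward primer TCACCGTGC is found on the top strand at positions 5–13.
Reverse complement of the reverse primer: CTTGAACTTTCCCTGACTTAGC. This occurs on the top strand at positions 36–57.
The product runs from position 5 to position 57, so its length is 57 − 5 + 1 = 53 bp.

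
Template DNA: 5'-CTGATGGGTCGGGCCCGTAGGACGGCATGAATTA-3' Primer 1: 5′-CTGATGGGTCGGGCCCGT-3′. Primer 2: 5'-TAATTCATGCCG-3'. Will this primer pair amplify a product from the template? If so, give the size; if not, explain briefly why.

Yes — a 34 bp product.

Primer 1 (CTGATGGGTCGGGCCCGT) matches the top strand at positions 1–18; it acts as a forward primer.
Primer 2's reverse complement is CGGCATGAATTA, matching the top strand at positions 23–34; it acts as a reverse primer.
The 3' ends face each other across positions 1–34, giving a 34 bp product.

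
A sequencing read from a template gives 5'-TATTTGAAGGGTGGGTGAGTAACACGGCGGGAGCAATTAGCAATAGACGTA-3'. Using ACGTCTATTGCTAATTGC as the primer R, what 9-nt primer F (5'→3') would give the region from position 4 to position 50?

5'-TTGAAGGGT-3'

The reverse primer's reverse complement GCAATTAGCAATAGACGT matches the template at positions 33–50; the product starts at position 4.
The forward primer is identical to the top strand over positions 4–12: TTGAAGGGT.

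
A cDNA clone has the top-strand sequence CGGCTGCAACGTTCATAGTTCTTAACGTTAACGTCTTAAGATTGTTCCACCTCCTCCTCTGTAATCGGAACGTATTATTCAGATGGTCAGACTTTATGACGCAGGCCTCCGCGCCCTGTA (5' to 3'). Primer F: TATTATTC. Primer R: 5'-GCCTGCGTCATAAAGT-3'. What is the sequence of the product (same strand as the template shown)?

5'-TATTATTCAGATGGTCAGACTTTATGACGCAGGC-3'

Scanning the template, TATTATTC occurs at positions 73–80; this primer anneals to the bottom strand there with its 3' end pointing downstream.
Taking the reverse complement of GCCTGCGTCATAAAGT gives ACTTTATGACGCAGGC, found at positions 91–106 on the template; the primer anneals here to the top strand with its 3' end pointing upstream.
The product is the template from position 73 through 106 (34 bp).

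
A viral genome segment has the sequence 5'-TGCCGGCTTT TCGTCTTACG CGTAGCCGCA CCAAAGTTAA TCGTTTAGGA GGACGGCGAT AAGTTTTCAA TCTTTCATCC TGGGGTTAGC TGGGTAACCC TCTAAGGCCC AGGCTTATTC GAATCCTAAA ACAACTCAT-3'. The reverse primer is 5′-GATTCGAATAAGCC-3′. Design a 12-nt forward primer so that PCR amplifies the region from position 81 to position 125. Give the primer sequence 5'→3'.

The reverse primer's reverse complement GGCTTATTCGAATC matches the template at positions 112–125; the product starts at position 81.
The forward primer is identical to the top strand over positions 81–92: TGGGGTTAGCTG.

5'-TGGGGTTAGCTG-3'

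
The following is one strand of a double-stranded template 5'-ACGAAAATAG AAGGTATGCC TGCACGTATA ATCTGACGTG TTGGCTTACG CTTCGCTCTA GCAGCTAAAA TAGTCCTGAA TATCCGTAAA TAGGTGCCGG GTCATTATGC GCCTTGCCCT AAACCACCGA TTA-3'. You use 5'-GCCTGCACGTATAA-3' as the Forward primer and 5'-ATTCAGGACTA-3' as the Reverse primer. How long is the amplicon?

Scanning the template, GCCTGCACGTATAA occurs at positions 18–31; this primer anneals to the bottom strand there with its 3' end pointing downstream.
Taking the reverse complement of ATTCAGGACTA gives TAGTCCTGAAT, found at positions 71–81 on the template; the primer anneals here to the top strand with its 3' end pointing upstream.
Amplicon spans positions 18–81: 64 bp.

64 bp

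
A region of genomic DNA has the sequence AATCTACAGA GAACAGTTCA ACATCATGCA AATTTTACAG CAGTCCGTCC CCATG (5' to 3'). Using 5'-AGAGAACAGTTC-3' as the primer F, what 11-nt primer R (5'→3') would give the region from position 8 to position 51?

The product's 3' end on the top strand is position 51.
The reverse primer anneals to the top strand over positions 41–51, i.e. to CAGTCCGTCCC.
Its sequence written 5'→3' is the reverse complement: GGGACGGACTG.

5'-GGGACGGACTG-3'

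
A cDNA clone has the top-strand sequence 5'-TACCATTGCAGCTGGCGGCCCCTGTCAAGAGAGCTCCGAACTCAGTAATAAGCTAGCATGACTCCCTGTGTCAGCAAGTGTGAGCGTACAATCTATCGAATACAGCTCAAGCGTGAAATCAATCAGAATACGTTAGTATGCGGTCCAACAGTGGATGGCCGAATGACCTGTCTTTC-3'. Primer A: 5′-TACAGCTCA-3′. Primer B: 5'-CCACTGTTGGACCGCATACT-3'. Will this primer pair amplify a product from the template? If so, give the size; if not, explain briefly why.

Yes — a 54 bp product.

Primer A (TACAGCTCA) matches the top strand at positions 101–109; it acts as a forward primer.
Primer B's reverse complement is AGTATGCGGTCCAACAGTGG, matching the top strand at positions 135–154; it acts as a reverse primer.
The 3' ends face each other across positions 101–154, giving a 54 bp product.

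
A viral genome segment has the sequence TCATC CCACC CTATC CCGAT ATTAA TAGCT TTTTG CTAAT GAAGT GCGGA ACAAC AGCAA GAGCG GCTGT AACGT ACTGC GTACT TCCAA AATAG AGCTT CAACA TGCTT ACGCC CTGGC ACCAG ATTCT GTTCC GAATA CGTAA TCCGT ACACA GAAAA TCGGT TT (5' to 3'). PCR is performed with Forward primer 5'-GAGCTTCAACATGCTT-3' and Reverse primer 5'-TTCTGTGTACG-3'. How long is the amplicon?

64 bp

Scanning the template, GAGCTTCAACATGCTT occurs at positions 95–110; this primer anneals to the bottom strand there with its 3' end pointing downstream.
Reverse complement of the reverse primer: CGTACACAGAA. This occurs on the top strand at positions 148–158.
Product length = (reverse-primer end) − (forward-primer start) + 1 = 158 − 95 + 1 = 64 bp.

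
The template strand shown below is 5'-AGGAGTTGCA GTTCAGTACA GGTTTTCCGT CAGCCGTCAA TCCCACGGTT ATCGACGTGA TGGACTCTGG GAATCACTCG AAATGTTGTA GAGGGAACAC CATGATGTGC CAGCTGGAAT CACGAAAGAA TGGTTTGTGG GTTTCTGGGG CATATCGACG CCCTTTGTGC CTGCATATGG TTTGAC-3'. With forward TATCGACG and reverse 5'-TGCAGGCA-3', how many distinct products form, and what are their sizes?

The forward primer TATCGACG matches the top strand at positions 50–57, 153–160.
The reverse primer's reverse complement is TGCCTGCA, matching at positions 168–175.
Each forward site pairs with the reverse site to give a product ending at position 175: sizes 126, 23 bp.

Two products: 126 bp, 23 bp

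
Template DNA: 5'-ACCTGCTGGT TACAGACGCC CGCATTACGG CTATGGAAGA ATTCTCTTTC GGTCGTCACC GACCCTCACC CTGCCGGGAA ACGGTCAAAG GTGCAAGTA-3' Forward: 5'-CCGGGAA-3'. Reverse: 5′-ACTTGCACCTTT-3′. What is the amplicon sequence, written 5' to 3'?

Scanning the template, CCGGGAA occurs at positions 74–80; this primer anneals to the bottom strand there with its 3' end pointing downstream.
The reverse primer's reverse complement is AAAGGTGCAAGT, which matches the template at positions 87–98.
The product is the template from position 74 through 98 (25 bp).

5'-CCGGGAAACGGTCAAAGGTGCAAGT-3'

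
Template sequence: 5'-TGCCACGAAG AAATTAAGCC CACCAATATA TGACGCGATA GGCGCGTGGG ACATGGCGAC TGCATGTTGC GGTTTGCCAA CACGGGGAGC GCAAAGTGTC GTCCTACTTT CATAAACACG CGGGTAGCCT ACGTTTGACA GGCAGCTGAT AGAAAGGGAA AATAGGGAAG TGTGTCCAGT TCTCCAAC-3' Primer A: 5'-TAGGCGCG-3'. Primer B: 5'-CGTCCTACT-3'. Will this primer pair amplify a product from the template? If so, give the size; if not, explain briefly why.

Primer A (TAGGCGCG) matches the top strand at positions 39–46 (3' end points downstream).
Primer B (CGTCCTACT) also matches the top strand directly, at positions 100–108 — its reverse complement AGTAGGACG is not present.
Both primers anneal to the bottom strand with 3' ends pointing the same way, so neither can prime synthesis back toward the other.

No product — both primers anneal to the same strand and extend in the same direction.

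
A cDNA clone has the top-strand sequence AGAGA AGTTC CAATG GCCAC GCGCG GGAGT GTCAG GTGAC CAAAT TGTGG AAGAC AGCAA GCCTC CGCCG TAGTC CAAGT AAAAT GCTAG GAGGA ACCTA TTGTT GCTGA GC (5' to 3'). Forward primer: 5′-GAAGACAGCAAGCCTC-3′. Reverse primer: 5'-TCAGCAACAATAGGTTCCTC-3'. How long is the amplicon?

61 bp

The forward primer matches the template at positions 50–65.
The reverse primer's reverse complement is GAGGAACCTATTGTTGCTGA, which matches the template at positions 91–110.
Product length = (reverse-primer end) − (forward-primer start) + 1 = 110 − 50 + 1 = 61 bp.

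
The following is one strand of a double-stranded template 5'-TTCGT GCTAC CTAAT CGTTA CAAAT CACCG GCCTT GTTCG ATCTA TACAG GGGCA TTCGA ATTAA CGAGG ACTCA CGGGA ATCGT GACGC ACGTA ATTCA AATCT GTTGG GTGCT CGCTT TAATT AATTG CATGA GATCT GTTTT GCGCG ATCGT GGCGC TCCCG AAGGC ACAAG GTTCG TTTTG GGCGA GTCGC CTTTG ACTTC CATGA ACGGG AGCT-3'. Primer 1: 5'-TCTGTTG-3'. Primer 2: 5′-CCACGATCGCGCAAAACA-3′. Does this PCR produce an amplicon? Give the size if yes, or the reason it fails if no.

Yes — a 55 bp product.

Primer 1 (TCTGTTG) matches the top strand at positions 103–109; it acts as a forward primer.
Primer 2's reverse complement is TGTTTTGCGCGATCGTGG, matching the top strand at positions 140–157; it acts as a reverse primer.
The 3' ends face each other across positions 103–157, giving a 55 bp product.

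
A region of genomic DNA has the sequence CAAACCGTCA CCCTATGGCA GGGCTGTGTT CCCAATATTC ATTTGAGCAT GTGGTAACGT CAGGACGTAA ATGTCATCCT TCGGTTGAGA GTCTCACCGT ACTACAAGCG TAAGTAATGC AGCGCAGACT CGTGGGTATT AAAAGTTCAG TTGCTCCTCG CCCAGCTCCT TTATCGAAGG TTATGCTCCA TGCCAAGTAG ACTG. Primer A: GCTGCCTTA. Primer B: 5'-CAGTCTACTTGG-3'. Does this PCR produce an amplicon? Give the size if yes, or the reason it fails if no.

No product — primer A has no binding site in the template.

Primer A (GCTGCCTTA) does not match the top strand, and its reverse complement TAAGGCAGC does not match either.
With no annealing site for primer A, no amplification occurs.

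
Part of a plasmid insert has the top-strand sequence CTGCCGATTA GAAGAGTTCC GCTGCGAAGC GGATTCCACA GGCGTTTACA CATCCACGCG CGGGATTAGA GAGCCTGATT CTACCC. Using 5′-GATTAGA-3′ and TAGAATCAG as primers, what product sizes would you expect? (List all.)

78 bp, 20 bp

The forward primer GATTAGA matches the top strand at positions 6–12, 64–70.
The reverse primer's reverse complement is CTGATTCTA, matching at positions 75–83.
Each forward site pairs with the reverse site to give a product ending at position 83: sizes 78, 20 bp.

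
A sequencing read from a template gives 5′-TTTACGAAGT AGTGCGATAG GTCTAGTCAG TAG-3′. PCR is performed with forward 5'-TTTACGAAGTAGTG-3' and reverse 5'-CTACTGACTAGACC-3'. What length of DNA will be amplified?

33 bp

Forward primer TTTACGAAGTAGTG is found on the top strand at positions 1–14.
The reverse primer's reverse complement is GGTCTAGTCAGTAG, which matches the template at positions 20–33.
Product length = (reverse-primer end) − (forward-primer start) + 1 = 33 − 1 + 1 = 33 bp.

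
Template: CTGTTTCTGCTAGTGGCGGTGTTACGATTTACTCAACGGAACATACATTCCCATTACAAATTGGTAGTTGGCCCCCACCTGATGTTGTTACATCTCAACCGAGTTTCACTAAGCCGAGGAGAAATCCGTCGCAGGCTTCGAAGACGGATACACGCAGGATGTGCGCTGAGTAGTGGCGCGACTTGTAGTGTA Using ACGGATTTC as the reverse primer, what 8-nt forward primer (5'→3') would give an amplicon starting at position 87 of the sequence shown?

5'-GTTACATC-3'

The reverse primer's reverse complement GAAATCCGT matches the template at positions 121–129; the product starts at position 87.
The forward primer is identical to the top strand over positions 87–94: GTTACATC.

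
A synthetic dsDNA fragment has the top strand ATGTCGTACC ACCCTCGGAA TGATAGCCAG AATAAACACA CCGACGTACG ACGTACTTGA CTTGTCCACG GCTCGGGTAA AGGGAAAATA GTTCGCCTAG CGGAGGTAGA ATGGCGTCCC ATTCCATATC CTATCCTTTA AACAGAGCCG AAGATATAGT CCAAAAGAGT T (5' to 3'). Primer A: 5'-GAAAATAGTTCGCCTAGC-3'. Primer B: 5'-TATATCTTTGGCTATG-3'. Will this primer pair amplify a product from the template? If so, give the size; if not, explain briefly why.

Primer B (TATATCTTTGGCTATG) does not match the top strand, and its reverse complement CATAGCCAAAGATATA does not match either.
With no annealing site for primer B, no amplification occurs.

No product — primer B has no binding site in the template.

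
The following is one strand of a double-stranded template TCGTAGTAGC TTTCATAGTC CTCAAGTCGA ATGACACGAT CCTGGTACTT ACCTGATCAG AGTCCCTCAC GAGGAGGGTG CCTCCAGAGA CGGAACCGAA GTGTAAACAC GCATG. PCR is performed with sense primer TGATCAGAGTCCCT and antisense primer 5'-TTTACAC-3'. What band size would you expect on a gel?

54 bp

Forward primer TGATCAGAGTCCCT is found on the top strand at positions 54–67.
The reverse primer's reverse complement is GTGTAAA, which matches the template at positions 101–107.
Product length = (reverse-primer end) − (forward-primer start) + 1 = 107 − 54 + 1 = 54 bp.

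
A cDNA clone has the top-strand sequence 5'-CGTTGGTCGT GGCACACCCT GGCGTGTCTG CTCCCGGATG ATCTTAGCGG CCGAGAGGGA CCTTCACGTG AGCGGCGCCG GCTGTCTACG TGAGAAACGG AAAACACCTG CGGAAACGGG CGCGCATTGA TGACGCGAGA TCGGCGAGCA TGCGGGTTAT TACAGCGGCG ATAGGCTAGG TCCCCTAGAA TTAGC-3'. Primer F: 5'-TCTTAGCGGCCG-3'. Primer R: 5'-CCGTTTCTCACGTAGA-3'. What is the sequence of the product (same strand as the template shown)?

The forward primer matches the template at positions 42–53.
Reverse complement of the reverse primer: TCTACGTGAGAAACGG. This occurs on the top strand at positions 85–100.
The product is the template from position 42 through 100 (59 bp).

5'-TCTTAGCGGCCGAGAGGGACCTTCACGTGAGCGGCGCCGGCTGTCTACGTGAGAAACGG-3'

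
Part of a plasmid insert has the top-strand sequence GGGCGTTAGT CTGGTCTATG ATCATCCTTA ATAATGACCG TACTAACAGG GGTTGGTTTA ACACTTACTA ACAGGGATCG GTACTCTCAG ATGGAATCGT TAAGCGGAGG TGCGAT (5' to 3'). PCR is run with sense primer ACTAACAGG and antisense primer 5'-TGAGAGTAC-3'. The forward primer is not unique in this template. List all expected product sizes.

48 bp, 23 bp

The forward primer ACTAACAGG matches the top strand at positions 42–50, 67–75.
The reverse primer's reverse complement is GTACTCTCA, matching at positions 81–89.
Each forward site pairs with the reverse site to give a product ending at position 89: sizes 48, 23 bp.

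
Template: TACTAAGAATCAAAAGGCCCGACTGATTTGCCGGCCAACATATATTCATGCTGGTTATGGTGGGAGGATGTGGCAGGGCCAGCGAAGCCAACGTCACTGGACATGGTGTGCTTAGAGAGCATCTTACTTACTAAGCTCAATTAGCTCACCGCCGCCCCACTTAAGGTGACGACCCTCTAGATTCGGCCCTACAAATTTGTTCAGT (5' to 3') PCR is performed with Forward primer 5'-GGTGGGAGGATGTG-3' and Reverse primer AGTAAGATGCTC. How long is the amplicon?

70 bp

Scanning the template, GGTGGGAGGATGTG occurs at positions 59–72; this primer anneals to the bottom strand there with its 3' end pointing downstream.
Reverse complement of the reverse primer: GAGCATCTTACT. This occurs on the top strand at positions 117–128.
The product runs from position 59 to position 128, so its length is 128 − 59 + 1 = 70 bp.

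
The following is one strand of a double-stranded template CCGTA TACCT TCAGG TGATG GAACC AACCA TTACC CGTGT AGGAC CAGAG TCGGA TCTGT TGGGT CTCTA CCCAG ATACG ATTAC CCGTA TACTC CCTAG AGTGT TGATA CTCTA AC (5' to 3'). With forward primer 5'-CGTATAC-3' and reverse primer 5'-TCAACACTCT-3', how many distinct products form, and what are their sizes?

Two products: 107 bp, 22 bp

The forward primer CGTATAC matches the top strand at positions 2–8, 87–93.
The reverse primer's reverse complement is AGAGTGTTGA, matching at positions 99–108.
Each forward site pairs with the reverse site to give a product ending at position 108: sizes 107, 22 bp.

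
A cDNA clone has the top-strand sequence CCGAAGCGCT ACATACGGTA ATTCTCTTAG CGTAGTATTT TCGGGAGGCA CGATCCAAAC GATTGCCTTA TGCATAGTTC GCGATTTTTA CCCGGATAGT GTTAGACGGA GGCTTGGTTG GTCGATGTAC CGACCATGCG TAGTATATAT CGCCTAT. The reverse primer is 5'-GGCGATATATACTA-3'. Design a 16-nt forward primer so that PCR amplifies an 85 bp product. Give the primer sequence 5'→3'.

The reverse primer's reverse complement TAGTATATATCGCC matches the template at positions 141–154, so the product ends at position 154.
An 85 bp product then starts at position 154 − 85 + 1 = 70.
The forward primer is identical to the top strand there: ATGCATAGTTCGCGAT.

5'-ATGCATAGTTCGCGAT-3'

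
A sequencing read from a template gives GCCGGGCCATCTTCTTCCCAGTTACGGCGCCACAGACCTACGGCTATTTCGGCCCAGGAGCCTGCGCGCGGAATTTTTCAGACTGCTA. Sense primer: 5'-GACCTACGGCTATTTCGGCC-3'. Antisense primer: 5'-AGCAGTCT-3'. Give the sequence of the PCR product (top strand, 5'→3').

5'-GACCTACGGCTATTTCGGCCCAGGAGCCTGCGCGCGGAATTTTTCAGACTGCT-3'

Forward primer GACCTACGGCTATTTCGGCC is found on the top strand at positions 35–54.
Reverse complement of the reverse primer: AGACTGCT. This occurs on the top strand at positions 80–87.
The product is the template from position 35 through 87 (53 bp).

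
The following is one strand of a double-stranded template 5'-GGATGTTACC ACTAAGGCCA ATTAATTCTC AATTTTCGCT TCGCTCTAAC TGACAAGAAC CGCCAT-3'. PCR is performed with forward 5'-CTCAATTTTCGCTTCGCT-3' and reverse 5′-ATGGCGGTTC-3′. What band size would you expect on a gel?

Forward primer CTCAATTTTCGCTTCGCT is found on the top strand at positions 28–45.
Reverse complement of the reverse primer: GAACCGCCAT. This occurs on the top strand at positions 57–66.
The product runs from position 28 to position 66, so its length is 66 − 28 + 1 = 39 bp.

39 bp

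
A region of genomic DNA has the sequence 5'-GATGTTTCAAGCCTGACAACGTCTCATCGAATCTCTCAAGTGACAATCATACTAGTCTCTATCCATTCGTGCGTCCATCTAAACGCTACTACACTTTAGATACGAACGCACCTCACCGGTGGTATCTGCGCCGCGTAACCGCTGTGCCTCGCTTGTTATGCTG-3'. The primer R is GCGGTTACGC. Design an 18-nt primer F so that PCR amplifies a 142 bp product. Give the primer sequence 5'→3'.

5'-GATGTTTCAAGCCTGACA-3'

The reverse primer's reverse complement GCGTAACCGC matches the template at positions 133–142, so the product ends at position 142.
A 142 bp product then starts at position 142 − 142 + 1 = 1.
The forward primer is identical to the top strand there: GATGTTTCAAGCCTGACA.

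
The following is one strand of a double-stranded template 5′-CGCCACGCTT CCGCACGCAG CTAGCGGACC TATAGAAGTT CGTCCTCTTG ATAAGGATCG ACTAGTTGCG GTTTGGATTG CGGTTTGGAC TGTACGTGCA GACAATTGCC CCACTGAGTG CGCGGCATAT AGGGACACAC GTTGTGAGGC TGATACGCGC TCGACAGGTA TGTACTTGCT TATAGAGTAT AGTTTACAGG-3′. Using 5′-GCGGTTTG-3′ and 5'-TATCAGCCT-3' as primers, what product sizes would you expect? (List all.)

88 bp, 76 bp

The forward primer GCGGTTTG matches the top strand at positions 68–75, 80–87.
The reverse primer's reverse complement is AGGCTGATA, matching at positions 147–155.
Each forward site pairs with the reverse site to give a product ending at position 155: sizes 88, 76 bp.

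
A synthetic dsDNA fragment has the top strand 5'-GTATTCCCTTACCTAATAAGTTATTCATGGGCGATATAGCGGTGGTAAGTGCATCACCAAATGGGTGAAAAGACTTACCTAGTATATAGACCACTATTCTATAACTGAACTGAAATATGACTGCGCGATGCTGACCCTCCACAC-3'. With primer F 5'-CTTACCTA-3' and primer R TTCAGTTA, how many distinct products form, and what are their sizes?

Two products: 102 bp, 36 bp

The forward primer CTTACCTA matches the top strand at positions 8–15, 74–81.
The reverse primer's reverse complement is TAACTGAA, matching at positions 102–109.
Each forward site pairs with the reverse site to give a product ending at position 109: sizes 102, 36 bp.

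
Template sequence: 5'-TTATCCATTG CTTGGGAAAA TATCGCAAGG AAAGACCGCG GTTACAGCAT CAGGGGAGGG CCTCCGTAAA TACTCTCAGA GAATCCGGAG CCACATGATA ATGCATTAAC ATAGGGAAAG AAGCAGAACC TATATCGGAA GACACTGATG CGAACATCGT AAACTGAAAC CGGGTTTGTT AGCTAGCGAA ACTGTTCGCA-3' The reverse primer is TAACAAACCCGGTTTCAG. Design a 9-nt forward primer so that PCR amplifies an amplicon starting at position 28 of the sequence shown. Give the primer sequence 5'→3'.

5'-AGGAAAGAC-3'

The reverse primer's reverse complement CTGAAACCGGGTTTGTTA matches the template at positions 164–181; the product starts at position 28.
The forward primer is identical to the top strand over positions 28–36: AGGAAAGAC.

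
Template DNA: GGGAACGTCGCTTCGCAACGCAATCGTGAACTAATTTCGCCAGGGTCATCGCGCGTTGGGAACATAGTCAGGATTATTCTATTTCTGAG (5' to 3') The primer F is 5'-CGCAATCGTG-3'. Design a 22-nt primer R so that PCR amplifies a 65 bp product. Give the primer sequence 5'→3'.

The forward primer binds at positions 19–28, so a 65 bp product ends at position 19 + 65 − 1 = 83.
The reverse primer anneals to the top strand over positions 62–83, i.e. to ACATAGTCAGGATTATTCTATT.
Its sequence written 5'→3' is the reverse complement: AATAGAATAATCCTGACTATGT.

5'-AATAGAATAATCCTGACTATGT-3'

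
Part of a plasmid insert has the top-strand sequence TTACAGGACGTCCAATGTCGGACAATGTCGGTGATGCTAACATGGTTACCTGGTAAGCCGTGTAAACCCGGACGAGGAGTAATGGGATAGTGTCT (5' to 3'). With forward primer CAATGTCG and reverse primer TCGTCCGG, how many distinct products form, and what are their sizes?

Two products: 63 bp, 53 bp

The forward primer CAATGTCG matches the top strand at positions 13–20, 23–30.
The reverse primer's reverse complement is CCGGACGA, matching at positions 68–75.
Each forward site pairs with the reverse site to give a product ending at position 75: sizes 63, 53 bp.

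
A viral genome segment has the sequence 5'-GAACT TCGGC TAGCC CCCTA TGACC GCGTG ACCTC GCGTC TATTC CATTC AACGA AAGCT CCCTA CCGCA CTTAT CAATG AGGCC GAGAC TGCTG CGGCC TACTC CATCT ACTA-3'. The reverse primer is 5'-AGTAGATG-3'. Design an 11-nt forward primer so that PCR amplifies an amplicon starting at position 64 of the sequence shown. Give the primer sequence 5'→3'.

5'-TACCGCACTTA-3'

The reverse primer's reverse complement CATCTACT matches the template at positions 106–113; the product starts at position 64.
The forward primer is identical to the top strand over positions 64–74: TACCGCACTTA.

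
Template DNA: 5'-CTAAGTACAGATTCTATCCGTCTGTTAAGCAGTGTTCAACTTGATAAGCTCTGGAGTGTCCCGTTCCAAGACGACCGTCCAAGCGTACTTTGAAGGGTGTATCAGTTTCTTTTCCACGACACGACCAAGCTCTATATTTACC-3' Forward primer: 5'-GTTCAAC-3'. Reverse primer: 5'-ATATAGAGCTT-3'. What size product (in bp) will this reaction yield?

104 bp

The forward primer matches the template at positions 34–40.
The reverse primer's reverse complement is AAGCTCTATAT, which matches the template at positions 127–137.
The product runs from position 34 to position 137, so its length is 137 − 34 + 1 = 104 bp.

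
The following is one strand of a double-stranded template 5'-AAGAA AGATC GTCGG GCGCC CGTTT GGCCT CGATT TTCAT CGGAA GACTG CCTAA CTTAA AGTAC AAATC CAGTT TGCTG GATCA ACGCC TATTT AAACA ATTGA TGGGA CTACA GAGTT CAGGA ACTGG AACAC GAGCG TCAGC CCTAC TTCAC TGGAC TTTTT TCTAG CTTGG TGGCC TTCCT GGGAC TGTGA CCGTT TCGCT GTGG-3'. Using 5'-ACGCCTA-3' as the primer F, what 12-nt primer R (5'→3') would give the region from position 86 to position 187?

5'-CCAGGAAGGCCA-3'

The product's 3' end on the top strand is position 187.
The reverse primer anneals to the top strand over positions 176–187, i.e. to TGGCCTTCCTGG.
Its sequence written 5'→3' is the reverse complement: CCAGGAAGGCCA.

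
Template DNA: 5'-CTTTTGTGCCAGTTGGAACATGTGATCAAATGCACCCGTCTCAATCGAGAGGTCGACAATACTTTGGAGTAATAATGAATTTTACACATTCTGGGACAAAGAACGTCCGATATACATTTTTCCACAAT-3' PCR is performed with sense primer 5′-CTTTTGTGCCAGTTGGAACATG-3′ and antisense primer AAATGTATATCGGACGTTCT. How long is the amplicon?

119 bp

The forward primer matches the template at positions 1–22.
Taking the reverse complement of AAATGTATATCGGACGTTCT gives AGAACGTCCGATATACATTT, found at positions 100–119 on the template; the primer anneals here to the top strand with its 3' end pointing upstream.
Product length = (reverse-primer end) − (forward-primer start) + 1 = 119 − 1 + 1 = 119 bp.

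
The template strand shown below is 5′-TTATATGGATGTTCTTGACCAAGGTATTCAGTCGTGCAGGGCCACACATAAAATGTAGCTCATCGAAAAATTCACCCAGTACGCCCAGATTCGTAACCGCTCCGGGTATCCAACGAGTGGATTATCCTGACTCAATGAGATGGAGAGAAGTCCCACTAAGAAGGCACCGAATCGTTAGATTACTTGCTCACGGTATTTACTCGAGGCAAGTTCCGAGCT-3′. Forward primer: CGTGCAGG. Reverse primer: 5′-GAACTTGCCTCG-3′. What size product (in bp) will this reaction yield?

181 bp

The forward primer matches the template at positions 33–40.
Taking the reverse complement of GAACTTGCCTCG gives CGAGGCAAGTTC, found at positions 202–213 on the template; the primer anneals here to the top strand with its 3' end pointing upstream.
Amplicon spans positions 33–213: 181 bp.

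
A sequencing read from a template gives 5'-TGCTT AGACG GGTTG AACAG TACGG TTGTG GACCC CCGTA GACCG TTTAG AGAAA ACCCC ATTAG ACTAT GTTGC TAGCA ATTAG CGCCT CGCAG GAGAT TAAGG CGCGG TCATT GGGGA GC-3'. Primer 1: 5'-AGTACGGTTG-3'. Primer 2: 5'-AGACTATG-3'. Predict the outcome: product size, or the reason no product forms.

No product — both primers anneal to the same strand and extend in the same direction.

Primer 1 (AGTACGGTTG) matches the top strand at positions 19–28 (3' end points downstream).
Primer 2 (AGACTATG) also matches the top strand directly, at positions 64–71 — its reverse complement CATAGTCT is not present.
Both primers anneal to the bottom strand with 3' ends pointing the same way, so neither can prime synthesis back toward the other.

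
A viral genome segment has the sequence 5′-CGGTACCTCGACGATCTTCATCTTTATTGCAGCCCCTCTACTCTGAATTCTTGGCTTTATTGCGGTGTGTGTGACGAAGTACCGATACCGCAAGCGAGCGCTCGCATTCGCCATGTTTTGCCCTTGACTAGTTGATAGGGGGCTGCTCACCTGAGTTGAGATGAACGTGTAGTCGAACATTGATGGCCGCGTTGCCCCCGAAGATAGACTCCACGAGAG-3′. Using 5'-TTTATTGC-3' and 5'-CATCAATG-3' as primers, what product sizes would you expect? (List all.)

The forward primer TTTATTGC matches the top strand at positions 23–30, 56–63.
The reverse primer's reverse complement is CATTGATG, matching at positions 178–185.
Each forward site pairs with the reverse site to give a product ending at position 185: sizes 163, 130 bp.

163 bp, 130 bp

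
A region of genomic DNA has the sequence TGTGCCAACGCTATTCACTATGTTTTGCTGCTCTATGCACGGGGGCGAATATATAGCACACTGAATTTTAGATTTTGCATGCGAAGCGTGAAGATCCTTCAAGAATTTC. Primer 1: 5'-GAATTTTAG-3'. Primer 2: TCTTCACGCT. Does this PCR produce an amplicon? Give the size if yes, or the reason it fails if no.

Primer 1 (GAATTTTAG) matches the top strand at positions 63–71; it acts as a forward primer.
Primer 2's reverse complement is AGCGTGAAGA, matching the top strand at positions 85–94; it acts as a reverse primer.
The 3' ends face each other across positions 63–94, giving a 32 bp product.

Yes — a 32 bp product.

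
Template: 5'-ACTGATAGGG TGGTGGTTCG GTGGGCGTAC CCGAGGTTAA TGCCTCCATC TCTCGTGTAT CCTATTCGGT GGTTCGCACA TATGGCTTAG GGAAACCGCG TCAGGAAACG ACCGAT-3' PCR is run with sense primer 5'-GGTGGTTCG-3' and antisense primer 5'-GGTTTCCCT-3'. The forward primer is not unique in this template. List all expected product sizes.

The forward primer GGTGGTTCG matches the top strand at positions 12–20, 68–76.
The reverse primer's reverse complement is AGGGAAACC, matching at positions 89–97.
Each forward site pairs with the reverse site to give a product ending at position 97: sizes 86, 30 bp.

86 bp, 30 bp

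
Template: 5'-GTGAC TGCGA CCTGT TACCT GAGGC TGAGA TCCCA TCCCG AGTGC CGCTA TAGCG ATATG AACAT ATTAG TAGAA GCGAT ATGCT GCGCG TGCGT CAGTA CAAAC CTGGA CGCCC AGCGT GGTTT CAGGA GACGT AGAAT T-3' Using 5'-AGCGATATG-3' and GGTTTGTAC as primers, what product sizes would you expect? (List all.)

55 bp, 32 bp

The forward primer AGCGATATG matches the top strand at positions 52–60, 75–83.
The reverse primer's reverse complement is GTACAAACC, matching at positions 98–106.
Each forward site pairs with the reverse site to give a product ending at position 106: sizes 55, 32 bp.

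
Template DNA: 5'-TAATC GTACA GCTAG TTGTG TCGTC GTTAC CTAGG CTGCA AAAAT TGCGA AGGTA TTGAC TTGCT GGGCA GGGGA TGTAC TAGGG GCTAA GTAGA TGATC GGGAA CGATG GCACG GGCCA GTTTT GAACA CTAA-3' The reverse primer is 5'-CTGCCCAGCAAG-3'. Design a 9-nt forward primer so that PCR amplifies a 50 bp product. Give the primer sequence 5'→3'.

5'-CGTCGTTAC-3'

The reverse primer's reverse complement CTTGCTGGGCAG matches the template at positions 60–71, so the product ends at position 71.
A 50 bp product then starts at position 71 − 50 + 1 = 22.
The forward primer is identical to the top strand there: CGTCGTTAC.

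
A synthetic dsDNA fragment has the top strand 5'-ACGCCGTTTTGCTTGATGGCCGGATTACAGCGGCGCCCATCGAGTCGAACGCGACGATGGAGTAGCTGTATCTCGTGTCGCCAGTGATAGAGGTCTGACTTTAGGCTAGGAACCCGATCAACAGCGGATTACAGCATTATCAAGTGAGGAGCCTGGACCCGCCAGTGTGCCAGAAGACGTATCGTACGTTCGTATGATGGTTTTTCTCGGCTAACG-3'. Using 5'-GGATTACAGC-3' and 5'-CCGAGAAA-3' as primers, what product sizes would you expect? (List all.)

The forward primer GGATTACAGC matches the top strand at positions 22–31, 126–135.
The reverse primer's reverse complement is TTTCTCGG, matching at positions 203–210.
Each forward site pairs with the reverse site to give a product ending at position 210: sizes 189, 85 bp.

189 bp, 85 bp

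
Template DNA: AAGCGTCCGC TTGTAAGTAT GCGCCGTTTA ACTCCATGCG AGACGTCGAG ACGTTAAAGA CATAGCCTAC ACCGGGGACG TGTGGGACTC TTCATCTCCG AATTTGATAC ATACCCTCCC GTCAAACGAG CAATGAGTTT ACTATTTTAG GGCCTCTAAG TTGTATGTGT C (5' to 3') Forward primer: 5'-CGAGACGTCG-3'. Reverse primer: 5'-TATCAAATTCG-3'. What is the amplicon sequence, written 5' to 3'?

Forward primer CGAGACGTCG is found on the top strand at positions 39–48.
Taking the reverse complement of TATCAAATTCG gives CGAATTTGATA, found at positions 99–109 on the template; the primer anneals here to the top strand with its 3' end pointing upstream.
The product is the template from position 39 through 109 (71 bp).

5'-CGAGACGTCGAGACGTTAAAGACATAGCCTACACCGGGGACGTGTGGGACTCTTCATCTCCGAATTTGATA-3'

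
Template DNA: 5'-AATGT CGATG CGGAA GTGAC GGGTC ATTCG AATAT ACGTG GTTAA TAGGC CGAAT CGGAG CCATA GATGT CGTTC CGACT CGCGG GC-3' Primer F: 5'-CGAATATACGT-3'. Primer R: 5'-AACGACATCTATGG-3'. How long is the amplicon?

46 bp

Scanning the template, CGAATATACGT occurs at positions 29–39; this primer anneals to the bottom strand there with its 3' end pointing downstream.
Reverse complement of the reverse primer: CCATAGATGTCGTT. This occurs on the top strand at positions 61–74.
Amplicon spans positions 29–74: 46 bp.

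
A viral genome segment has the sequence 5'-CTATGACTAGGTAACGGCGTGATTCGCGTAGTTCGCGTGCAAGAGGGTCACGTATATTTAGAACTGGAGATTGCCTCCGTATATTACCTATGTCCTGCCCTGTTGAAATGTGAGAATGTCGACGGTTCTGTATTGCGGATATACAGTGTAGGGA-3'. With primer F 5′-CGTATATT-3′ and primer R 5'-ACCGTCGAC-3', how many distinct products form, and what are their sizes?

The forward primer CGTATATT matches the top strand at positions 51–58, 78–85.
The reverse primer's reverse complement is GTCGACGGT, matching at positions 118–126.
Each forward site pairs with the reverse site to give a product ending at position 126: sizes 76, 49 bp.

Two products: 76 bp, 49 bp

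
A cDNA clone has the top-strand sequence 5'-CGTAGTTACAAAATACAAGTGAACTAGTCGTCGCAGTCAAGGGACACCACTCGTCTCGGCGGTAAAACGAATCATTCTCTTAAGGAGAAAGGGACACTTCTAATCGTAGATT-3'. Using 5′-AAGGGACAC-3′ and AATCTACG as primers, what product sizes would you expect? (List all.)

74 bp, 24 bp

The forward primer AAGGGACAC matches the top strand at positions 39–47, 89–97.
The reverse primer's reverse complement is CGTAGATT, matching at positions 105–112.
Each forward site pairs with the reverse site to give a product ending at position 112: sizes 74, 24 bp.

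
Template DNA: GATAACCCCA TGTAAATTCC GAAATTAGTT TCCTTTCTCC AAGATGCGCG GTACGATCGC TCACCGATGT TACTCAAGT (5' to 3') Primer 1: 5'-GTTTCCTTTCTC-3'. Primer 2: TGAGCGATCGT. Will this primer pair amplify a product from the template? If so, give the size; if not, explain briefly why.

Primer 1 (GTTTCCTTTCTC) matches the top strand at positions 28–39; it acts as a forward primer.
Primer 2's reverse complement is ACGATCGCTCA, matching the top strand at positions 53–63; it acts as a reverse primer.
The 3' ends face each other across positions 28–63, giving a 36 bp product.

Yes — a 36 bp product.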